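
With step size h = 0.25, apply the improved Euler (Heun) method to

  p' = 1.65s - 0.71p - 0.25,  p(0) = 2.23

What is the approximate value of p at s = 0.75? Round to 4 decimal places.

Heun: k1 = f(s_n, p_n); k2 = f(s_n + h, p_n + h·k1); p_{n+1} = p_n + (h/2)·(k1 + k2).
s=0.000000, p=2.230000:
  k1 = f(0.000000, 2.230000) = -1.833300
  k2 = f(0.250000, 1.771675) = -1.095389
  p ← 2.230000 + (0.25/2)·(-1.833300 + (-1.095389)) = 1.863914
s=0.250000, p=1.863914:
  k1 = f(0.250000, 1.863914) = -1.160879
  k2 = f(0.500000, 1.573694) = -0.542323
  p ← 1.863914 + (0.25/2)·(-1.160879 + (-0.542323)) = 1.651014
s=0.500000, p=1.651014:
  k1 = f(0.500000, 1.651014) = -0.597220
  k2 = f(0.750000, 1.501709) = -0.078713
  p ← 1.651014 + (0.25/2)·(-0.597220 + (-0.078713)) = 1.566522
p(0.75) ≈ 1.5665

1.5665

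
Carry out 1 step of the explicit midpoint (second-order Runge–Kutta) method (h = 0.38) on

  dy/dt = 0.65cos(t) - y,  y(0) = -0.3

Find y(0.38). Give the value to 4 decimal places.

Midpoint: k1 = f(t_n, y_n); k2 = f(t_n + h/2, y_n + (h/2)·k1); y_{n+1} = y_n + h·k2.
t=0.000000, y=-0.300000:
  k1 = f(0.000000, -0.300000) = 0.950000
  k2 = f(0.190000, -0.119500) = 0.757803
  y ← -0.300000 + 0.38·0.757803 = -0.012035
y(0.38) ≈ -0.0120

-0.0120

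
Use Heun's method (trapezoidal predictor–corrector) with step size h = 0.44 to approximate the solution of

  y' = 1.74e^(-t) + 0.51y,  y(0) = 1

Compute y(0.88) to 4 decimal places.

2.9158

Heun: k1 = f(t_n, y_n); k2 = f(t_n + h, y_n + h·k1); y_{n+1} = y_n + (h/2)·(k1 + k2).
t=0.000000, y=1.000000:
  k1 = f(0.000000, 1.000000) = 2.250000
  k2 = f(0.440000, 1.990000) = 2.135523
  y ← 1.000000 + (0.44/2)·(2.250000 + 2.135523) = 1.964815
t=0.440000, y=1.964815:
  k1 = f(0.440000, 1.964815) = 2.122679
  k2 = f(0.880000, 2.898794) = 2.200107
  y ← 1.964815 + (0.44/2)·(2.122679 + 2.200107) = 2.915828
y(0.88) ≈ 2.9158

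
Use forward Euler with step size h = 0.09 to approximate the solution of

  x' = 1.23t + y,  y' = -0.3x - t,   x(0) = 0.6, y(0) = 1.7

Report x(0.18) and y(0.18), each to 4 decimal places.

0.9145, 1.6554

Euler on (x,y): x_{n+1} = x_n + h·x', y_{n+1} = y_n + h·y'.
0.000000: (0.600000, 1.700000); f=(1.700000, -0.180000) → (0.753000, 1.683800)
0.090000: (0.753000, 1.683800); f=(1.794500, -0.315900) → (0.914505, 1.655369)
(x(0.18), y(0.18)) ≈ (0.9145, 1.6554)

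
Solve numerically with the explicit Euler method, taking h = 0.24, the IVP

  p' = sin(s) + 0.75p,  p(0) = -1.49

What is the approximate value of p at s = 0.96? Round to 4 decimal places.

Euler: p_{n+1} = p_n + h·f(s_n, p_n).
s=0.000000, p=-1.490000: f=-1.117500 → p ← -1.490000 + 0.24·(-1.117500) = -1.758200
s=0.240000, p=-1.758200: f=-1.080947 → p ← -1.758200 + 0.24·(-1.080947) = -2.017627
s=0.480000, p=-2.017627: f=-1.051441 → p ← -2.017627 + 0.24·(-1.051441) = -2.269973
s=0.720000, p=-2.269973: f=-1.043095 → p ← -2.269973 + 0.24·(-1.043095) = -2.520316
p(0.96) ≈ -2.5203

-2.5203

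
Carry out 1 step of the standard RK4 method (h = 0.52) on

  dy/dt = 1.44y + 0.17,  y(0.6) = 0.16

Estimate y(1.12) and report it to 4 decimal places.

RK4: k1 = f(t_n, y_n); k2 = f(t_n + h/2, y_n + (h/2)·k1); k3 = f(t_n + h/2, y_n + (h/2)·k2); k4 = f(t_n + h, y_n + h·k3); y_{n+1} = y_n + (h/6)·(k1 + 2k2 + 2k3 + k4).
t=0.600000, y=0.160000:
  k1 = f(0.600000, 0.160000) = 0.400400
  k2 = f(0.860000, 0.264104) = 0.550310
  k3 = f(0.860000, 0.303081) = 0.606436
  k4 = f(1.120000, 0.475347) = 0.854499
  y ← 0.160000 + (0.52/6)·(k1 + 2k2 + 2k3 + k4) = 0.469261
y(1.12) ≈ 0.4693

0.4693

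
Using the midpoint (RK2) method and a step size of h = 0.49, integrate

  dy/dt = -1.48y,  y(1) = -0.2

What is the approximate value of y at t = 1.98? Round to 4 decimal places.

Midpoint: k1 = f(t_n, y_n); k2 = f(t_n + h/2, y_n + (h/2)·k1); y_{n+1} = y_n + h·k2.
t=1.000000, y=-0.200000:
  k1 = f(1.000000, -0.200000) = 0.296000
  k2 = f(1.245000, -0.127480) = 0.188670
  y ← -0.200000 + 0.49·0.188670 = -0.107552
t=1.490000, y=-0.107552:
  k1 = f(1.490000, -0.107552) = 0.159176
  k2 = f(1.735000, -0.068553) = 0.101459
  y ← -0.107552 + 0.49·0.101459 = -0.057837
y(1.98) ≈ -0.0578

-0.0578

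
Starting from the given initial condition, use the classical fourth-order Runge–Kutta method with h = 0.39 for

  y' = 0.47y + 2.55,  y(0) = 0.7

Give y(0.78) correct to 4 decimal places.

RK4: k1 = f(x_n, y_n); k2 = f(x_n + h/2, y_n + (h/2)·k1); k3 = f(x_n + h/2, y_n + (h/2)·k2); k4 = f(x_n + h, y_n + h·k3); y_{n+1} = y_n + (h/6)·(k1 + 2k2 + 2k3 + k4).
x=0.000000, y=0.700000:
  k1 = f(0.000000, 0.700000) = 2.879000
  k2 = f(0.195000, 1.261405) = 3.142860
  k3 = f(0.195000, 1.312858) = 3.167043
  k4 = f(0.390000, 1.935147) = 3.459519
  y ← 0.700000 + (0.39/6)·(k1 + 2k2 + 2k3 + k4) = 1.932291
x=0.390000, y=1.932291:
  k1 = f(0.390000, 1.932291) = 3.458177
  k2 = f(0.585000, 2.606636) = 3.775119
  k3 = f(0.585000, 2.668439) = 3.804166
  k4 = f(0.780000, 3.415916) = 4.155481
  y ← 1.932291 + (0.39/6)·(k1 + 2k2 + 2k3 + k4) = 3.412486
y(0.78) ≈ 3.4125

3.4125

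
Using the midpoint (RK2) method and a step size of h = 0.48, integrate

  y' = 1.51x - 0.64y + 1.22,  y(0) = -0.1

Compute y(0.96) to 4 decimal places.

1.4048

Midpoint: k1 = f(x_n, y_n); k2 = f(x_n + h/2, y_n + (h/2)·k1); y_{n+1} = y_n + h·k2.
x=0.000000, y=-0.100000:
  k1 = f(0.000000, -0.100000) = 1.284000
  k2 = f(0.240000, 0.208160) = 1.449178
  y ← -0.100000 + 0.48·1.449178 = 0.595605
x=0.480000, y=0.595605:
  k1 = f(0.480000, 0.595605) = 1.563613
  k2 = f(0.720000, 0.970872) = 1.685842
  y ← 0.595605 + 0.48·1.685842 = 1.404809
y(0.96) ≈ 1.4048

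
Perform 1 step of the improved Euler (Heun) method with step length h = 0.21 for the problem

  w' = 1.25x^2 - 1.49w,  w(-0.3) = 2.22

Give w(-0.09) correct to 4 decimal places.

1.6432

Heun: k1 = f(x_n, w_n); k2 = f(x_n + h, w_n + h·k1); w_{n+1} = w_n + (h/2)·(k1 + k2).
x=-0.300000, w=2.220000:
  k1 = f(-0.300000, 2.220000) = -3.195300
  k2 = f(-0.090000, 1.548987) = -2.297866
  w ← 2.220000 + (0.21/2)·(-3.195300 + (-2.297866)) = 1.643218
w(-0.09) ≈ 1.6432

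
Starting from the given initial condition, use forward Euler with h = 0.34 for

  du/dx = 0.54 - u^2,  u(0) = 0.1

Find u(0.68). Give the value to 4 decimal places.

Euler: u_{n+1} = u_n + h·f(x_n, u_n).
x=0.000000, u=0.100000: f=0.530000 → u ← 0.100000 + 0.34·0.530000 = 0.280200
x=0.340000, u=0.280200: f=0.461488 → u ← 0.280200 + 0.34·0.461488 = 0.437106
u(0.68) ≈ 0.4371

0.4371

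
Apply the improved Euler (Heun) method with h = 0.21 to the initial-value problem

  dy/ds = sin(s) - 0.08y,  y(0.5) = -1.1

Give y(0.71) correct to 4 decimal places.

-0.9637

Heun: k1 = f(s_n, y_n); k2 = f(s_n + h, y_n + h·k1); y_{n+1} = y_n + (h/2)·(k1 + k2).
s=0.500000, y=-1.100000:
  k1 = f(0.500000, -1.100000) = 0.567426
  k2 = f(0.710000, -0.980841) = 0.730301
  y ← -1.100000 + (0.21/2)·(0.567426 + 0.730301) = -0.963739
y(0.71) ≈ -0.9637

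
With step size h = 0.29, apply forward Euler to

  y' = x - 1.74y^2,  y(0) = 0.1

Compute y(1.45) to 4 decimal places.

0.7226

Euler: y_{n+1} = y_n + h·f(x_n, y_n).
x=0.000000, y=0.100000: f=-0.017400 → y ← 0.100000 + 0.29·(-0.017400) = 0.094954
x=0.290000, y=0.094954: f=0.274312 → y ← 0.094954 + 0.29·0.274312 = 0.174504
x=0.580000, y=0.174504: f=0.527014 → y ← 0.174504 + 0.29·0.527014 = 0.327338
x=0.870000, y=0.327338: f=0.683558 → y ← 0.327338 + 0.29·0.683558 = 0.525570
x=1.160000, y=0.525570: f=0.679370 → y ← 0.525570 + 0.29·0.679370 = 0.722588
y(1.45) ≈ 0.7226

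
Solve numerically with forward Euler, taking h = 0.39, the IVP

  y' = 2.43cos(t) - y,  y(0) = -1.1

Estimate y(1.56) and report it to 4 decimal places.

Euler: y_{n+1} = y_n + h·f(t_n, y_n).
t=0.000000, y=-1.100000: f=3.530000 → y ← -1.100000 + 0.39·3.530000 = 0.276700
t=0.390000, y=0.276700: f=1.970829 → y ← 0.276700 + 0.39·1.970829 = 1.045323
t=0.780000, y=1.045323: f=0.682197 → y ← 1.045323 + 0.39·0.682197 = 1.311380
t=1.170000, y=1.311380: f=-0.363311 → y ← 1.311380 + 0.39·(-0.363311) = 1.169689
y(1.56) ≈ 1.1697

1.1697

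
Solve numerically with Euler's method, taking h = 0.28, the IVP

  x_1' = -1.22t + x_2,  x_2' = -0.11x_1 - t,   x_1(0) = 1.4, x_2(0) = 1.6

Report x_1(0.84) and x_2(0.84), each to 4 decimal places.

2.3950, 1.1974

Euler on (x_1,x_2): x_1_{n+1} = x_1_n + h·x_1', x_2_{n+1} = x_2_n + h·x_2'.
0.000000: (1.400000, 1.600000); f=(1.600000, -0.154000) → (1.848000, 1.556880)
0.280000: (1.848000, 1.556880); f=(1.215280, -0.483280) → (2.188278, 1.421562)
0.560000: (2.188278, 1.421562); f=(0.738362, -0.800711) → (2.395020, 1.197363)
(x_1(0.84), x_2(0.84)) ≈ (2.3950, 1.1974)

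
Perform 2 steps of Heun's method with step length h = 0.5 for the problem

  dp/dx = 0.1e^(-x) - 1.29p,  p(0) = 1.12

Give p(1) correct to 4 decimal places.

0.3831

Heun: k1 = f(x_n, p_n); k2 = f(x_n + h, p_n + h·k1); p_{n+1} = p_n + (h/2)·(k1 + k2).
x=0.000000, p=1.120000:
  k1 = f(0.000000, 1.120000) = -1.344800
  k2 = f(0.500000, 0.447600) = -0.516751
  p ← 1.120000 + (0.5/2)·(-1.344800 + (-0.516751)) = 0.654612
x=0.500000, p=0.654612:
  k1 = f(0.500000, 0.654612) = -0.783797
  k2 = f(1.000000, 0.262714) = -0.302113
  p ← 0.654612 + (0.5/2)·(-0.783797 + (-0.302113)) = 0.383135
p(1) ≈ 0.3831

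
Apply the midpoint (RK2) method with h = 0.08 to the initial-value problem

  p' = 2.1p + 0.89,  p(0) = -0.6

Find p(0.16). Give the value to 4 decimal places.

Midpoint: k1 = f(t_n, p_n); k2 = f(t_n + h/2, p_n + (h/2)·k1); p_{n+1} = p_n + h·k2.
t=0.000000, p=-0.600000:
  k1 = f(0.000000, -0.600000) = -0.370000
  k2 = f(0.040000, -0.614800) = -0.401080
  p ← -0.600000 + 0.08·(-0.401080) = -0.632086
t=0.080000, p=-0.632086:
  k1 = f(0.080000, -0.632086) = -0.437381
  k2 = f(0.120000, -0.649582) = -0.474121
  p ← -0.632086 + 0.08·(-0.474121) = -0.670016
p(0.16) ≈ -0.6700

-0.6700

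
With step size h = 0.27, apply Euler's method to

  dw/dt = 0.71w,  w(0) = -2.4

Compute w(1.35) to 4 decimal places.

Euler: w_{n+1} = w_n + h·f(t_n, w_n).
t=0.000000, w=-2.400000: f=-1.704000 → w ← -2.400000 + 0.27·(-1.704000) = -2.860080
t=0.270000, w=-2.860080: f=-2.030657 → w ← -2.860080 + 0.27·(-2.030657) = -3.408357
t=0.540000, w=-3.408357: f=-2.419934 → w ← -3.408357 + 0.27·(-2.419934) = -4.061739
t=0.810000, w=-4.061739: f=-2.883835 → w ← -4.061739 + 0.27·(-2.883835) = -4.840375
t=1.080000, w=-4.840375: f=-3.436666 → w ← -4.840375 + 0.27·(-3.436666) = -5.768275
w(1.35) ≈ -5.7683

-5.7683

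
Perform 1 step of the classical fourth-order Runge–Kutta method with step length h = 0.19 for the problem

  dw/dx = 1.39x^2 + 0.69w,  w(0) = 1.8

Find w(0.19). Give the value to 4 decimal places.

RK4: k1 = f(x_n, w_n); k2 = f(x_n + h/2, w_n + (h/2)·k1); k3 = f(x_n + h/2, w_n + (h/2)·k2); k4 = f(x_n + h, w_n + h·k3); w_{n+1} = w_n + (h/6)·(k1 + 2k2 + 2k3 + k4).
x=0.000000, w=1.800000:
  k1 = f(0.000000, 1.800000) = 1.242000
  k2 = f(0.095000, 1.917990) = 1.335958
  k3 = f(0.095000, 1.926916) = 1.342117
  k4 = f(0.190000, 2.055002) = 1.468131
  w ← 1.800000 + (0.19/6)·(k1 + 2k2 + 2k3 + k4) = 2.055432
w(0.19) ≈ 2.0554

2.0554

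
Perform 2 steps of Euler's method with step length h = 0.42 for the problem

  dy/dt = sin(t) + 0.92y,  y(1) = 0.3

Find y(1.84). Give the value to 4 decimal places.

1.4818

Euler: y_{n+1} = y_n + h·f(t_n, y_n).
t=1.000000, y=0.300000: f=1.117471 → y ← 0.300000 + 0.42·1.117471 = 0.769338
t=1.420000, y=0.769338: f=1.696443 → y ← 0.769338 + 0.42·1.696443 = 1.481844
y(1.84) ≈ 1.4818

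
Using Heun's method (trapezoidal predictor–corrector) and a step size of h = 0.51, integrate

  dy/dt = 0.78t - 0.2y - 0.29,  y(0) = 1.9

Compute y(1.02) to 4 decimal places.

1.6684

Heun: k1 = f(t_n, y_n); k2 = f(t_n + h, y_n + h·k1); y_{n+1} = y_n + (h/2)·(k1 + k2).
t=0.000000, y=1.900000:
  k1 = f(0.000000, 1.900000) = -0.670000
  k2 = f(0.510000, 1.558300) = -0.203860
  y ← 1.900000 + (0.51/2)·(-0.670000 + (-0.203860)) = 1.677166
t=0.510000, y=1.677166:
  k1 = f(0.510000, 1.677166) = -0.227633
  k2 = f(1.020000, 1.561073) = 0.193385
  y ← 1.677166 + (0.51/2)·(-0.227633 + 0.193385) = 1.668433
y(1.02) ≈ 1.6684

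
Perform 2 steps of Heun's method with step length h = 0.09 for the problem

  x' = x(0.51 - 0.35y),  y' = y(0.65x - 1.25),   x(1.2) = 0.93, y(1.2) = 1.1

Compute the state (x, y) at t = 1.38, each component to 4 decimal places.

Heun on (x,y): k1 = f(t_n, state_n); k2 = f(t_n + h, state_n + h·k1); state_{n+1} = state_n + (h/2)·(k1 + k2).
1.200000: (0.930000, 1.100000)
  k1 = (0.116250, -0.710050)
  predictor → (0.940463, 1.036096)
  k2 = (0.138593, -0.661754)
  → (0.941468, 1.038269)
1.290000: (0.941468, 1.038269)
  k1 = (0.138025, -0.662463)
  predictor → (0.953890, 0.978647)
  k2 = (0.159751, -0.616520)
  → (0.954868, 0.980715)
(x(1.38), y(1.38)) ≈ (0.9549, 0.9807)

0.9549, 0.9807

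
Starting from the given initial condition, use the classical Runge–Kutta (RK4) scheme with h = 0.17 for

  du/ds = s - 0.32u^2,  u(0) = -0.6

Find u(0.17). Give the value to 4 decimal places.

-0.6055

RK4: k1 = f(s_n, u_n); k2 = f(s_n + h/2, u_n + (h/2)·k1); k3 = f(s_n + h/2, u_n + (h/2)·k2); k4 = f(s_n + h, u_n + h·k3); u_{n+1} = u_n + (h/6)·(k1 + 2k2 + 2k3 + k4).
s=0.000000, u=-0.600000:
  k1 = f(0.000000, -0.600000) = -0.115200
  k2 = f(0.085000, -0.609792) = -0.033991
  k3 = f(0.085000, -0.602889) = -0.031312
  k4 = f(0.170000, -0.605323) = 0.052747
  u ← -0.600000 + (0.17/6)·(k1 + 2k2 + 2k3 + k4) = -0.605470
u(0.17) ≈ -0.6055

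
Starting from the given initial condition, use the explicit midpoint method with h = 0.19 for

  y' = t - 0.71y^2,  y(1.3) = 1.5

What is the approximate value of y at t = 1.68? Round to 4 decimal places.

Midpoint: k1 = f(t_n, y_n); k2 = f(t_n + h/2, y_n + (h/2)·k1); y_{n+1} = y_n + h·k2.
t=1.300000, y=1.500000:
  k1 = f(1.300000, 1.500000) = -0.297500
  k2 = f(1.395000, 1.471737) = -0.142868
  y ← 1.500000 + 0.19·(-0.142868) = 1.472855
t=1.490000, y=1.472855:
  k1 = f(1.490000, 1.472855) = -0.050204
  k2 = f(1.585000, 1.468086) = 0.054754
  y ← 1.472855 + 0.19·0.054754 = 1.483258
y(1.68) ≈ 1.4833

1.4833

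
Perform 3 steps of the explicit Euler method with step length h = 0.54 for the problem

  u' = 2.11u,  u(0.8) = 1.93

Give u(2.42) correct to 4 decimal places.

Euler: u_{n+1} = u_n + h·f(x_n, u_n).
x=0.800000, u=1.930000: f=4.072300 → u ← 1.930000 + 0.54·4.072300 = 4.129042
x=1.340000, u=4.129042: f=8.712279 → u ← 4.129042 + 0.54·8.712279 = 8.833672
x=1.880000, u=8.833672: f=18.639049 → u ← 8.833672 + 0.54·18.639049 = 18.898759
u(2.42) ≈ 18.8988

18.8988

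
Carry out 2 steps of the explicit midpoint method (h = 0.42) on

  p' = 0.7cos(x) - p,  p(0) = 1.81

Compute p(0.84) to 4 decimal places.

Midpoint: k1 = f(x_n, p_n); k2 = f(x_n + h/2, p_n + (h/2)·k1); p_{n+1} = p_n + h·k2.
x=0.000000, p=1.810000:
  k1 = f(0.000000, 1.810000) = -1.110000
  k2 = f(0.210000, 1.576900) = -0.892278
  p ← 1.810000 + 0.42·(-0.892278) = 1.435243
x=0.420000, p=1.435243:
  k1 = f(0.420000, 1.435243) = -0.796081
  k2 = f(0.630000, 1.268066) = -0.702447
  p ← 1.435243 + 0.42·(-0.702447) = 1.140215
p(0.84) ≈ 1.1402

1.1402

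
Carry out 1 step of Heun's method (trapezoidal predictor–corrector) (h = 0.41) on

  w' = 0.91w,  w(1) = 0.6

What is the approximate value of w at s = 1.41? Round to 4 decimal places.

Heun: k1 = f(s_n, w_n); k2 = f(s_n + h, w_n + h·k1); w_{n+1} = w_n + (h/2)·(k1 + k2).
s=1.000000, w=0.600000:
  k1 = f(1.000000, 0.600000) = 0.546000
  k2 = f(1.410000, 0.823860) = 0.749713
  w ← 0.600000 + (0.41/2)·(0.546000 + 0.749713) = 0.865621
w(1.41) ≈ 0.8656

0.8656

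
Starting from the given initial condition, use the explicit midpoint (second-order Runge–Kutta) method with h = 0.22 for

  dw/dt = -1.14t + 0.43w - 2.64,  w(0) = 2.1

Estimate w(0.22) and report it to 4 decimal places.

1.6722

Midpoint: k1 = f(t_n, w_n); k2 = f(t_n + h/2, w_n + (h/2)·k1); w_{n+1} = w_n + h·k2.
t=0.000000, w=2.100000:
  k1 = f(0.000000, 2.100000) = -1.737000
  k2 = f(0.110000, 1.908930) = -1.944560
  w ← 2.100000 + 0.22·(-1.944560) = 1.672197
w(0.22) ≈ 1.6722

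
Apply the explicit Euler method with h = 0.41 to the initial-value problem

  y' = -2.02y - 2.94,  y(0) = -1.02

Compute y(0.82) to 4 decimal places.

Euler: y_{n+1} = y_n + h·f(x_n, y_n).
x=0.000000, y=-1.020000: f=-0.879600 → y ← -1.020000 + 0.41·(-0.879600) = -1.380636
x=0.410000, y=-1.380636: f=-0.151115 → y ← -1.380636 + 0.41·(-0.151115) = -1.442593
y(0.82) ≈ -1.4426

-1.4426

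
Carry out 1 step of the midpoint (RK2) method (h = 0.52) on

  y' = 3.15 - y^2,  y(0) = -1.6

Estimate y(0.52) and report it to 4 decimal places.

Midpoint: k1 = f(t_n, y_n); k2 = f(t_n + h/2, y_n + (h/2)·k1); y_{n+1} = y_n + h·k2.
t=0.000000, y=-1.600000:
  k1 = f(0.000000, -1.600000) = 0.590000
  k2 = f(0.260000, -1.446600) = 1.057348
  y ← -1.600000 + 0.52·1.057348 = -1.050179
y(0.52) ≈ -1.0502

-1.0502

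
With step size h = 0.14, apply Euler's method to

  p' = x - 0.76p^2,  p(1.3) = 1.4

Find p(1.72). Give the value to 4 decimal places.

1.3946

Euler: p_{n+1} = p_n + h·f(x_n, p_n).
x=1.300000, p=1.400000: f=-0.189600 → p ← 1.400000 + 0.14·(-0.189600) = 1.373456
x=1.440000, p=1.373456: f=0.006350 → p ← 1.373456 + 0.14·0.006350 = 1.374345
x=1.580000, p=1.374345: f=0.144494 → p ← 1.374345 + 0.14·0.144494 = 1.394574
p(1.72) ≈ 1.3946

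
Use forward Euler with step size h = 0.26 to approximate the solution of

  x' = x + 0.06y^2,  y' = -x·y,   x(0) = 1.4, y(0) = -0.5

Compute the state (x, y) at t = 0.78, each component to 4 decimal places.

2.8092, -0.0722

Euler on (x,y): x_{n+1} = x_n + h·x', y_{n+1} = y_n + h·y'.
0.000000: (1.400000, -0.500000); f=(1.415000, 0.700000) → (1.767900, -0.318000)
0.260000: (1.767900, -0.318000); f=(1.773967, 0.562192) → (2.229132, -0.171830)
0.520000: (2.229132, -0.171830); f=(2.230903, 0.383032) → (2.809166, -0.072242)
(x(0.78), y(0.78)) ≈ (2.8092, -0.0722)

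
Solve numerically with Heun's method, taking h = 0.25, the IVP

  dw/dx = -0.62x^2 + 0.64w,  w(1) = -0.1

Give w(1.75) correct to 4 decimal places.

Heun: k1 = f(x_n, w_n); k2 = f(x_n + h, w_n + h·k1); w_{n+1} = w_n + (h/2)·(k1 + k2).
x=1.000000, w=-0.100000:
  k1 = f(1.000000, -0.100000) = -0.684000
  k2 = f(1.250000, -0.271000) = -1.142190
  w ← -0.100000 + (0.25/2)·(-0.684000 + (-1.142190)) = -0.328274
x=1.250000, w=-0.328274:
  k1 = f(1.250000, -0.328274) = -1.178845
  k2 = f(1.500000, -0.622985) = -1.793710
  w ← -0.328274 + (0.25/2)·(-1.178845 + (-1.793710)) = -0.699843
x=1.500000, w=-0.699843:
  k1 = f(1.500000, -0.699843) = -1.842900
  k2 = f(1.750000, -1.160568) = -2.641514
  w ← -0.699843 + (0.25/2)·(-1.842900 + (-2.641514)) = -1.260395
w(1.75) ≈ -1.2604

-1.2604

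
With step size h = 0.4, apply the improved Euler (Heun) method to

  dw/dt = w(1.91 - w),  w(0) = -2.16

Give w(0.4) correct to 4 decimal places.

-12.5311

Heun: k1 = f(t_n, w_n); k2 = f(t_n + h, w_n + h·k1); w_{n+1} = w_n + (h/2)·(k1 + k2).
t=0.000000, w=-2.160000:
  k1 = f(0.000000, -2.160000) = -8.791200
  k2 = f(0.400000, -5.676480) = -43.064502
  w ← -2.160000 + (0.4/2)·(-8.791200 + (-43.064502)) = -12.531140
w(0.4) ≈ -12.5311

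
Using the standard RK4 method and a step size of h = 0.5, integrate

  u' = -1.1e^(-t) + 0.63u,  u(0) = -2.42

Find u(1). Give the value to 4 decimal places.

RK4: k1 = f(t_n, u_n); k2 = f(t_n + h/2, u_n + (h/2)·k1); k3 = f(t_n + h/2, u_n + (h/2)·k2); k4 = f(t_n + h, u_n + h·k3); u_{n+1} = u_n + (h/6)·(k1 + 2k2 + 2k3 + k4).
t=0.000000, u=-2.420000:
  k1 = f(0.000000, -2.420000) = -2.624600
  k2 = f(0.250000, -3.076150) = -2.794655
  k3 = f(0.250000, -3.118664) = -2.821439
  k4 = f(0.500000, -3.830720) = -3.080537
  u ← -2.420000 + (0.5/6)·(k1 + 2k2 + 2k3 + k4) = -3.831444
t=0.500000, u=-3.831444:
  k1 = f(0.500000, -3.831444) = -3.080993
  k2 = f(0.750000, -4.601692) = -3.418669
  k3 = f(0.750000, -4.686111) = -3.471853
  k4 = f(1.000000, -5.567370) = -3.912111
  u ← -3.831444 + (0.5/6)·(k1 + 2k2 + 2k3 + k4) = -5.562623
u(1) ≈ -5.5626

-5.5626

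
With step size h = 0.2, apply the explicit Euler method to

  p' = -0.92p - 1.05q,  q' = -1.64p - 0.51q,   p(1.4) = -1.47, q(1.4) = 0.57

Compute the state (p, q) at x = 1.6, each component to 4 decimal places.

Euler on (p,q): p_{n+1} = p_n + h·p', q_{n+1} = q_n + h·q'.
1.400000: (-1.470000, 0.570000); f=(0.753900, 2.120100) → (-1.319220, 0.994020)
(p(1.6), q(1.6)) ≈ (-1.3192, 0.9940)

-1.3192, 0.9940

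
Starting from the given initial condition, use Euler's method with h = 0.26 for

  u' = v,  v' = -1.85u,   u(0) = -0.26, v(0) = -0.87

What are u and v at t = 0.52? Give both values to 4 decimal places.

Euler on (u,v): u_{n+1} = u_n + h·u', v_{n+1} = v_n + h·v'.
0.000000: (-0.260000, -0.870000); f=(-0.870000, 0.481000) → (-0.486200, -0.744940)
0.260000: (-0.486200, -0.744940); f=(-0.744940, 0.899470) → (-0.679884, -0.511078)
(u(0.52), v(0.52)) ≈ (-0.6799, -0.5111)

-0.6799, -0.5111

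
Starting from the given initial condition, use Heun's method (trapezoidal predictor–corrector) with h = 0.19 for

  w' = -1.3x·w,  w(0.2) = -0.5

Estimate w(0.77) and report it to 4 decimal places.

Heun: k1 = f(x_n, w_n); k2 = f(x_n + h, w_n + h·k1); w_{n+1} = w_n + (h/2)·(k1 + k2).
x=0.200000, w=-0.500000:
  k1 = f(0.200000, -0.500000) = 0.130000
  k2 = f(0.390000, -0.475300) = 0.240977
  w ← -0.500000 + (0.19/2)·(0.130000 + 0.240977) = -0.464757
x=0.390000, w=-0.464757:
  k1 = f(0.390000, -0.464757) = 0.235632
  k2 = f(0.580000, -0.419987) = 0.316670
  w ← -0.464757 + (0.19/2)·(0.235632 + 0.316670) = -0.412288
x=0.580000, w=-0.412288:
  k1 = f(0.580000, -0.412288) = 0.310866
  k2 = f(0.770000, -0.353224) = 0.353577
  w ← -0.412288 + (0.19/2)·(0.310866 + 0.353577) = -0.349166
w(0.77) ≈ -0.3492

-0.3492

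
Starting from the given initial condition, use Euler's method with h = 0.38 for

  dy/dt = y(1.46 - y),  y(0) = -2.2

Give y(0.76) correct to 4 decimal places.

Euler: y_{n+1} = y_n + h·f(t_n, y_n).
t=0.000000, y=-2.200000: f=-8.052000 → y ← -2.200000 + 0.38·(-8.052000) = -5.259760
t=0.380000, y=-5.259760: f=-35.344325 → y ← -5.259760 + 0.38·(-35.344325) = -18.690603
y(0.76) ≈ -18.6906

-18.6906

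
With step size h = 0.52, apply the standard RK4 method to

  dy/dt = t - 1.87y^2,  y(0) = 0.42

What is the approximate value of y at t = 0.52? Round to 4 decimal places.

0.4070

RK4: k1 = f(t_n, y_n); k2 = f(t_n + h/2, y_n + (h/2)·k1); k3 = f(t_n + h/2, y_n + (h/2)·k2); k4 = f(t_n + h, y_n + h·k3); y_{n+1} = y_n + (h/6)·(k1 + 2k2 + 2k3 + k4).
t=0.000000, y=0.420000:
  k1 = f(0.000000, 0.420000) = -0.329868
  k2 = f(0.260000, 0.334234) = 0.051097
  k3 = f(0.260000, 0.433285) = -0.091067
  k4 = f(0.520000, 0.372645) = 0.260323
  y ← 0.420000 + (0.52/6)·(k1 + 2k2 + 2k3 + k4) = 0.407045
y(0.52) ≈ 0.4070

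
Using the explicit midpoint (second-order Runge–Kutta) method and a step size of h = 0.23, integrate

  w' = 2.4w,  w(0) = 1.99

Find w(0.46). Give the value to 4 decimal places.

Midpoint: k1 = f(x_n, w_n); k2 = f(x_n + h/2, w_n + (h/2)·k1); w_{n+1} = w_n + h·k2.
x=0.000000, w=1.990000:
  k1 = f(0.000000, 1.990000) = 4.776000
  k2 = f(0.115000, 2.539240) = 6.094176
  w ← 1.990000 + 0.23·6.094176 = 3.391660
x=0.230000, w=3.391660:
  k1 = f(0.230000, 3.391660) = 8.139985
  k2 = f(0.345000, 4.327759) = 10.386621
  w ← 3.391660 + 0.23·10.386621 = 5.780583
w(0.46) ≈ 5.7806

5.7806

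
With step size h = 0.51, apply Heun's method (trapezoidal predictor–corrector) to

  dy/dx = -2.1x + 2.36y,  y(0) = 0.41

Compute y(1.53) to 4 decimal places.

Heun: k1 = f(x_n, y_n); k2 = f(x_n + h, y_n + h·k1); y_{n+1} = y_n + (h/2)·(k1 + k2).
x=0.000000, y=0.410000:
  k1 = f(0.000000, 0.410000) = 0.967600
  k2 = f(0.510000, 0.903476) = 1.061203
  y ← 0.410000 + (0.51/2)·(0.967600 + 1.061203) = 0.927345
x=0.510000, y=0.927345:
  k1 = f(0.510000, 0.927345) = 1.117534
  k2 = f(1.020000, 1.497287) = 1.391598
  y ← 0.927345 + (0.51/2)·(1.117534 + 1.391598) = 1.567173
x=1.020000, y=1.567173:
  k1 = f(1.020000, 1.567173) = 1.556529
  k2 = f(1.530000, 2.361003) = 2.358968
  y ← 1.567173 + (0.51/2)·(1.556529 + 2.358968) = 2.565625
y(1.53) ≈ 2.5656

2.5656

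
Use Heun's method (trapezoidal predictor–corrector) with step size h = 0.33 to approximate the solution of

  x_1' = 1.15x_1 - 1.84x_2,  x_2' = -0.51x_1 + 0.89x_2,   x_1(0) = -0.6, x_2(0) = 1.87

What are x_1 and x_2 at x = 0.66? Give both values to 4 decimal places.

-5.8511, 4.3338

Heun on (x_1,x_2): k1 = f(x_n, state_n); k2 = f(x_n + h, state_n + h·k1); state_{n+1} = state_n + (h/2)·(k1 + k2).
0.000000: (-0.600000, 1.870000)
  k1 = (-4.130800, 1.970300)
  predictor → (-1.963164, 2.520199)
  k2 = (-6.894805, 3.244191)
  → (-2.419225, 2.730391)
0.330000: (-2.419225, 2.730391)
  k1 = (-7.806028, 3.663853)
  predictor → (-4.995214, 3.939462)
  k2 = (-12.993107, 6.053681)
  → (-5.851082, 4.333784)
(x_1(0.66), x_2(0.66)) ≈ (-5.8511, 4.3338)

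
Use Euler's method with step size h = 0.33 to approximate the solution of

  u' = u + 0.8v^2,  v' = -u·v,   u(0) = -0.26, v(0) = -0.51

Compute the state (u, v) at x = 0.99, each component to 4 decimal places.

Euler on (u,v): u_{n+1} = u_n + h·u', v_{n+1} = v_n + h·v'.
0.000000: (-0.260000, -0.510000); f=(-0.051920, -0.132600) → (-0.277134, -0.553758)
0.330000: (-0.277134, -0.553758); f=(-0.031815, -0.153465) → (-0.287633, -0.604401)
0.660000: (-0.287633, -0.604401); f=(0.004608, -0.173846) → (-0.286112, -0.661770)
(u(0.99), v(0.99)) ≈ (-0.2861, -0.6618)

-0.2861, -0.6618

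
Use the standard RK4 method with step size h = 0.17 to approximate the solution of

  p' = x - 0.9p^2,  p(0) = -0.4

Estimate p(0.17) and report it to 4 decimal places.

-0.4110

RK4: k1 = f(x_n, p_n); k2 = f(x_n + h/2, p_n + (h/2)·k1); k3 = f(x_n + h/2, p_n + (h/2)·k2); k4 = f(x_n + h, p_n + h·k3); p_{n+1} = p_n + (h/6)·(k1 + 2k2 + 2k3 + k4).
x=0.000000, p=-0.400000:
  k1 = f(0.000000, -0.400000) = -0.144000
  k2 = f(0.085000, -0.412240) = -0.067948
  k3 = f(0.085000, -0.405776) = -0.063188
  k4 = f(0.170000, -0.410742) = 0.018162
  p ← -0.400000 + (0.17/6)·(k1 + 2k2 + 2k3 + k4) = -0.410996
p(0.17) ≈ -0.4110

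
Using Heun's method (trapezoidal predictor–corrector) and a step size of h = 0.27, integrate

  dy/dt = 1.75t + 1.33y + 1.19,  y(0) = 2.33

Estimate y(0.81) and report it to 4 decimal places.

Heun: k1 = f(t_n, y_n); k2 = f(t_n + h, y_n + h·k1); y_{n+1} = y_n + (h/2)·(k1 + k2).
t=0.000000, y=2.330000:
  k1 = f(0.000000, 2.330000) = 4.288900
  k2 = f(0.270000, 3.488003) = 6.301544
  y ← 2.330000 + (0.27/2)·(4.288900 + 6.301544) = 3.759710
t=0.270000, y=3.759710:
  k1 = f(0.270000, 3.759710) = 6.662914
  k2 = f(0.540000, 5.558697) = 9.528067
  y ← 3.759710 + (0.27/2)·(6.662914 + 9.528067) = 5.945492
t=0.540000, y=5.945492:
  k1 = f(0.540000, 5.945492) = 10.042505
  k2 = f(0.810000, 8.656969) = 14.121268
  y ← 5.945492 + (0.27/2)·(10.042505 + 14.121268) = 9.207602
y(0.81) ≈ 9.2076

9.2076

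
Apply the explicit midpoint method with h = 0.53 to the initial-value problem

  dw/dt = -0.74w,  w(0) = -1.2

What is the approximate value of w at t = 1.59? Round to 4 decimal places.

-0.3852

Midpoint: k1 = f(t_n, w_n); k2 = f(t_n + h/2, w_n + (h/2)·k1); w_{n+1} = w_n + h·k2.
t=0.000000, w=-1.200000:
  k1 = f(0.000000, -1.200000) = 0.888000
  k2 = f(0.265000, -0.964680) = 0.713863
  w ← -1.200000 + 0.53·0.713863 = -0.821653
t=0.530000, w=-0.821653:
  k1 = f(0.530000, -0.821653) = 0.608023
  k2 = f(0.795000, -0.660526) = 0.488790
  w ← -0.821653 + 0.53·0.488790 = -0.562594
t=1.060000, w=-0.562594:
  k1 = f(1.060000, -0.562594) = 0.416320
  k2 = f(1.325000, -0.452269) = 0.334679
  w ← -0.562594 + 0.53·0.334679 = -0.385214
w(1.59) ≈ -0.3852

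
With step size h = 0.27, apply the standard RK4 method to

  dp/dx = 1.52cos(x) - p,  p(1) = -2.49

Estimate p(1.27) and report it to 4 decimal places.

-1.7515

RK4: k1 = f(x_n, p_n); k2 = f(x_n + h/2, p_n + (h/2)·k1); k3 = f(x_n + h/2, p_n + (h/2)·k2); k4 = f(x_n + h, p_n + h·k3); p_{n+1} = p_n + (h/6)·(k1 + 2k2 + 2k3 + k4).
x=1.000000, p=-2.490000:
  k1 = f(1.000000, -2.490000) = 3.311260
  k2 = f(1.135000, -2.042980) = 2.684621
  k3 = f(1.135000, -2.127576) = 2.769217
  k4 = f(1.270000, -1.742311) = 2.192658
  p ← -2.490000 + (0.27/6)·(k1 + 2k2 + 2k3 + k4) = -1.751478
p(1.27) ≈ -1.7515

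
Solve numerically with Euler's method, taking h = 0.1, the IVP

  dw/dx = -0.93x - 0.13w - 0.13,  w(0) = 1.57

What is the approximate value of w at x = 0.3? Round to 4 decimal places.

1.4433

Euler: w_{n+1} = w_n + h·f(x_n, w_n).
x=0.000000, w=1.570000: f=-0.334100 → w ← 1.570000 + 0.1·(-0.334100) = 1.536590
x=0.100000, w=1.536590: f=-0.422757 → w ← 1.536590 + 0.1·(-0.422757) = 1.494314
x=0.200000, w=1.494314: f=-0.510261 → w ← 1.494314 + 0.1·(-0.510261) = 1.443288
w(0.3) ≈ 1.4433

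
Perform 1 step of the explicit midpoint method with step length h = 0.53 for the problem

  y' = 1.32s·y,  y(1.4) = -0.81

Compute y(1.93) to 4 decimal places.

Midpoint: k1 = f(s_n, y_n); k2 = f(s_n + h/2, y_n + (h/2)·k1); y_{n+1} = y_n + h·k2.
s=1.400000, y=-0.810000:
  k1 = f(1.400000, -0.810000) = -1.496880
  k2 = f(1.665000, -1.206673) = -2.652026
  y ← -0.810000 + 0.53·(-2.652026) = -2.215574
y(1.93) ≈ -2.2156

-2.2156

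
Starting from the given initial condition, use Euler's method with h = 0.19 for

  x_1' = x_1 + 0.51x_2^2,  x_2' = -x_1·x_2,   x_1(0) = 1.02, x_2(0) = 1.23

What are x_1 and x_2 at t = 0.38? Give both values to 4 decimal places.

1.7142, 0.7353

Euler on (x_1,x_2): x_1_{n+1} = x_1_n + h·x_1', x_2_{n+1} = x_2_n + h·x_2'.
0.000000: (1.020000, 1.230000); f=(1.791579, -1.254600) → (1.360400, 0.991626)
0.190000: (1.360400, 0.991626); f=(1.861894, -1.349008) → (1.714160, 0.735314)
(x_1(0.38), x_2(0.38)) ≈ (1.7142, 0.7353)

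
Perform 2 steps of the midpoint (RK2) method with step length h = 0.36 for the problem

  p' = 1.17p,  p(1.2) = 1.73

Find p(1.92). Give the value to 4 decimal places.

3.9441

Midpoint: k1 = f(s_n, p_n); k2 = f(s_n + h/2, p_n + (h/2)·k1); p_{n+1} = p_n + h·k2.
s=1.200000, p=1.730000:
  k1 = f(1.200000, 1.730000) = 2.024100
  k2 = f(1.380000, 2.094338) = 2.450375
  p ← 1.730000 + 0.36·2.450375 = 2.612135
s=1.560000, p=2.612135:
  k1 = f(1.560000, 2.612135) = 3.056198
  k2 = f(1.740000, 3.162251) = 3.699833
  p ← 2.612135 + 0.36·3.699833 = 3.944075
p(1.92) ≈ 3.9441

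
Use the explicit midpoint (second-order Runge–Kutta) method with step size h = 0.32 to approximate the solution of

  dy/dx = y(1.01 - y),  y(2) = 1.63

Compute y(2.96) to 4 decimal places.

Midpoint: k1 = f(x_n, y_n); k2 = f(x_n + h/2, y_n + (h/2)·k1); y_{n+1} = y_n + h·k2.
x=2.000000, y=1.630000:
  k1 = f(2.000000, 1.630000) = -1.010600
  k2 = f(2.160000, 1.468304) = -0.672930
  y ← 1.630000 + 0.32·(-0.672930) = 1.414663
x=2.320000, y=1.414663:
  k1 = f(2.320000, 1.414663) = -0.572461
  k2 = f(2.480000, 1.323069) = -0.414212
  y ← 1.414663 + 0.32·(-0.414212) = 1.282115
x=2.640000, y=1.282115:
  k1 = f(2.640000, 1.282115) = -0.348882
  k2 = f(2.800000, 1.226294) = -0.265240
  y ← 1.282115 + 0.32·(-0.265240) = 1.197238
y(2.96) ≈ 1.1972

1.1972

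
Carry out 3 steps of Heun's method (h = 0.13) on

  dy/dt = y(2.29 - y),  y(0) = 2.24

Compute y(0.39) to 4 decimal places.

Heun: k1 = f(t_n, y_n); k2 = f(t_n + h, y_n + h·k1); y_{n+1} = y_n + (h/2)·(k1 + k2).
t=0.000000, y=2.240000:
  k1 = f(0.000000, 2.240000) = 0.112000
  k2 = f(0.130000, 2.254560) = 0.079902
  y ← 2.240000 + (0.13/2)·(0.112000 + 0.079902) = 2.252474
t=0.130000, y=2.252474:
  k1 = f(0.130000, 2.252474) = 0.084527
  k2 = f(0.260000, 2.263462) = 0.060067
  y ← 2.252474 + (0.13/2)·(0.084527 + 0.060067) = 2.261872
t=0.260000, y=2.261872:
  k1 = f(0.260000, 2.261872) = 0.063621
  k2 = f(0.390000, 2.270143) = 0.045078
  y ← 2.261872 + (0.13/2)·(0.063621 + 0.045078) = 2.268938
y(0.39) ≈ 2.2689

2.2689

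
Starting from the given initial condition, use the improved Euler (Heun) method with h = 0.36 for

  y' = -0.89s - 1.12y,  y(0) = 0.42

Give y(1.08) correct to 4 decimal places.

-0.2390

Heun: k1 = f(s_n, y_n); k2 = f(s_n + h, y_n + h·k1); y_{n+1} = y_n + (h/2)·(k1 + k2).
s=0.000000, y=0.420000:
  k1 = f(0.000000, 0.420000) = -0.470400
  k2 = f(0.360000, 0.250656) = -0.601135
  y ← 0.420000 + (0.36/2)·(-0.470400 + (-0.601135)) = 0.227124
s=0.360000, y=0.227124:
  k1 = f(0.360000, 0.227124) = -0.574779
  k2 = f(0.720000, 0.020203) = -0.663428
  y ← 0.227124 + (0.36/2)·(-0.574779 + (-0.663428)) = 0.004247
s=0.720000, y=0.004247:
  k1 = f(0.720000, 0.004247) = -0.645556
  k2 = f(1.080000, -0.228154) = -0.705668
  y ← 0.004247 + (0.36/2)·(-0.645556 + (-0.705668)) = -0.238974
y(1.08) ≈ -0.2390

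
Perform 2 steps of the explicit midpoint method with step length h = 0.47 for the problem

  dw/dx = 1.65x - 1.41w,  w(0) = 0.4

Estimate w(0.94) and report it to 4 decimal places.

Midpoint: k1 = f(x_n, w_n); k2 = f(x_n + h/2, w_n + (h/2)·k1); w_{n+1} = w_n + h·k2.
x=0.000000, w=0.400000:
  k1 = f(0.000000, 0.400000) = -0.564000
  k2 = f(0.235000, 0.267460) = 0.010631
  w ← 0.400000 + 0.47·0.010631 = 0.404997
x=0.470000, w=0.404997:
  k1 = f(0.470000, 0.404997) = 0.204455
  k2 = f(0.705000, 0.453044) = 0.524459
  w ← 0.404997 + 0.47·0.524459 = 0.651492
w(0.94) ≈ 0.6515

0.6515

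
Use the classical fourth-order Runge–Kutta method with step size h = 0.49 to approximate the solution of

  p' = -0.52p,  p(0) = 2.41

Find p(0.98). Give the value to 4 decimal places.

1.4478

RK4: k1 = f(x_n, p_n); k2 = f(x_n + h/2, p_n + (h/2)·k1); k3 = f(x_n + h/2, p_n + (h/2)·k2); k4 = f(x_n + h, p_n + h·k3); p_{n+1} = p_n + (h/6)·(k1 + 2k2 + 2k3 + k4).
x=0.000000, p=2.410000:
  k1 = f(0.000000, 2.410000) = -1.253200
  k2 = f(0.245000, 2.102966) = -1.093542
  k3 = f(0.245000, 2.142082) = -1.113883
  k4 = f(0.490000, 1.864197) = -0.969383
  p ← 2.410000 + (0.49/6)·(k1 + 2k2 + 2k3 + k4) = 1.867943
x=0.490000, p=1.867943:
  k1 = f(0.490000, 1.867943) = -0.971330
  k2 = f(0.735000, 1.629967) = -0.847583
  k3 = f(0.735000, 1.660285) = -0.863348
  k4 = f(0.980000, 1.444902) = -0.751349
  p ← 1.867943 + (0.49/6)·(k1 + 2k2 + 2k3 + k4) = 1.447805
p(0.98) ≈ 1.4478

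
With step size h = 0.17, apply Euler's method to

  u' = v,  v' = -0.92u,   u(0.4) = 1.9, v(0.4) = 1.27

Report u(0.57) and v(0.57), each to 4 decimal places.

Euler on (u,v): u_{n+1} = u_n + h·u', v_{n+1} = v_n + h·v'.
0.400000: (1.900000, 1.270000); f=(1.270000, -1.748000) → (2.115900, 0.972840)
(u(0.57), v(0.57)) ≈ (2.1159, 0.9728)

2.1159, 0.9728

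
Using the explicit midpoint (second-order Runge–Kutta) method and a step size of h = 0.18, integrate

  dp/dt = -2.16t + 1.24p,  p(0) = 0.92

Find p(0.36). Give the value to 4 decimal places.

Midpoint: k1 = f(t_n, p_n); k2 = f(t_n + h/2, p_n + (h/2)·k1); p_{n+1} = p_n + h·k2.
t=0.000000, p=0.920000:
  k1 = f(0.000000, 0.920000) = 1.140800
  k2 = f(0.090000, 1.022672) = 1.073713
  p ← 0.920000 + 0.18·1.073713 = 1.113268
t=0.180000, p=1.113268:
  k1 = f(0.180000, 1.113268) = 0.991653
  k2 = f(0.270000, 1.202517) = 0.907921
  p ← 1.113268 + 0.18·0.907921 = 1.276694
p(0.36) ≈ 1.2767

1.2767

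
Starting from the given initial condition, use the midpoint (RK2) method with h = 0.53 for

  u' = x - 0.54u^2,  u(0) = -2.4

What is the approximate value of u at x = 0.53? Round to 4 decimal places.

Midpoint: k1 = f(x_n, u_n); k2 = f(x_n + h/2, u_n + (h/2)·k1); u_{n+1} = u_n + h·k2.
x=0.000000, u=-2.400000:
  k1 = f(0.000000, -2.400000) = -3.110400
  k2 = f(0.265000, -3.224256) = -5.348746
  u ← -2.400000 + 0.53·(-5.348746) = -5.234836
u(0.53) ≈ -5.2348

-5.2348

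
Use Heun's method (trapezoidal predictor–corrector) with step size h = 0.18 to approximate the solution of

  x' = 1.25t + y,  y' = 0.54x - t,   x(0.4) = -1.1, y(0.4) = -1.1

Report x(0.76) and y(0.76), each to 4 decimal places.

Heun on (x,y): k1 = f(t_n, state_n); k2 = f(t_n + h, state_n + h·k1); state_{n+1} = state_n + (h/2)·(k1 + k2).
0.400000: (-1.100000, -1.100000)
  k1 = (-0.600000, -0.994000)
  predictor → (-1.208000, -1.278920)
  k2 = (-0.553920, -1.232320)
  → (-1.203853, -1.300369)
0.580000: (-1.203853, -1.300369)
  k1 = (-0.575369, -1.230081)
  predictor → (-1.307419, -1.521783)
  k2 = (-0.571783, -1.466006)
  → (-1.307096, -1.543017)
(x(0.76), y(0.76)) ≈ (-1.3071, -1.5430)

-1.3071, -1.5430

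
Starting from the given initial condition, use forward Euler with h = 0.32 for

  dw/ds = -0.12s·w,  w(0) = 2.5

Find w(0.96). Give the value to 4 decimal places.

Euler: w_{n+1} = w_n + h·f(s_n, w_n).
s=0.000000, w=2.500000: f=0.000000 → w ← 2.500000 + 0.32·0.000000 = 2.500000
s=0.320000, w=2.500000: f=-0.096000 → w ← 2.500000 + 0.32·(-0.096000) = 2.469280
s=0.640000, w=2.469280: f=-0.189641 → w ← 2.469280 + 0.32·(-0.189641) = 2.408595
w(0.96) ≈ 2.4086

2.4086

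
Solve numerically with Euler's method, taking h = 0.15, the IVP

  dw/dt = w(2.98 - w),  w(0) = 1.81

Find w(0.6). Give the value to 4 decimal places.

2.7539

Euler: w_{n+1} = w_n + h·f(t_n, w_n).
t=0.000000, w=1.810000: f=2.117700 → w ← 1.810000 + 0.15·2.117700 = 2.127655
t=0.150000, w=2.127655: f=1.813496 → w ← 2.127655 + 0.15·1.813496 = 2.399679
t=0.300000, w=2.399679: f=1.392583 → w ← 2.399679 + 0.15·1.392583 = 2.608567
t=0.450000, w=2.608567: f=0.968908 → w ← 2.608567 + 0.15·0.968908 = 2.753903
w(0.6) ≈ 2.7539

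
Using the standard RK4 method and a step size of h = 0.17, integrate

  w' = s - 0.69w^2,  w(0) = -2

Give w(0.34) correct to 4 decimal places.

-3.6678

RK4: k1 = f(s_n, w_n); k2 = f(s_n + h/2, w_n + (h/2)·k1); k3 = f(s_n + h/2, w_n + (h/2)·k2); k4 = f(s_n + h, w_n + h·k3); w_{n+1} = w_n + (h/6)·(k1 + 2k2 + 2k3 + k4).
s=0.000000, w=-2.000000:
  k1 = f(0.000000, -2.000000) = -2.760000
  k2 = f(0.085000, -2.234600) = -3.360472
  k3 = f(0.085000, -2.285640) = -3.519664
  k4 = f(0.170000, -2.598343) = -4.488456
  w ← -2.000000 + (0.17/6)·(k1 + 2k2 + 2k3 + k4) = -2.595247
s=0.170000, w=-2.595247:
  k1 = f(0.170000, -2.595247) = -4.477363
  k2 = f(0.255000, -2.975823) = -5.855311
  k3 = f(0.255000, -3.092949) = -6.345769
  k4 = f(0.340000, -3.674028) = -8.973952
  w ← -2.595247 + (0.17/6)·(k1 + 2k2 + 2k3 + k4) = -3.667762
w(0.34) ≈ -3.6678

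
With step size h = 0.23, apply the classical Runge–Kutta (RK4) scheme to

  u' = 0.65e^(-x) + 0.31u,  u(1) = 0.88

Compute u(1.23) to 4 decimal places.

0.9960

RK4: k1 = f(x_n, u_n); k2 = f(x_n + h/2, u_n + (h/2)·k1); k3 = f(x_n + h/2, u_n + (h/2)·k2); k4 = f(x_n + h, u_n + h·k3); u_{n+1} = u_n + (h/6)·(k1 + 2k2 + 2k3 + k4).
x=1.000000, u=0.880000:
  k1 = f(1.000000, 0.880000) = 0.511922
  k2 = f(1.115000, 0.938871) = 0.504195
  k3 = f(1.115000, 0.937982) = 0.503919
  k4 = f(1.230000, 0.995901) = 0.498720
  u ← 0.880000 + (0.23/6)·(k1 + 2k2 + 2k3 + k4) = 0.996030
u(1.23) ≈ 0.9960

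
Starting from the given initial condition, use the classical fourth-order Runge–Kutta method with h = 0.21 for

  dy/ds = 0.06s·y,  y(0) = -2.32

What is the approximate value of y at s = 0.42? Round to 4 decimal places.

RK4: k1 = f(s_n, y_n); k2 = f(s_n + h/2, y_n + (h/2)·k1); k3 = f(s_n + h/2, y_n + (h/2)·k2); k4 = f(s_n + h, y_n + h·k3); y_{n+1} = y_n + (h/6)·(k1 + 2k2 + 2k3 + k4).
s=0.000000, y=-2.320000:
  k1 = f(0.000000, -2.320000) = 0.000000
  k2 = f(0.105000, -2.320000) = -0.014616
  k3 = f(0.105000, -2.321535) = -0.014626
  k4 = f(0.210000, -2.323071) = -0.029271
  y ← -2.320000 + (0.21/6)·(k1 + 2k2 + 2k3 + k4) = -2.323071
s=0.210000, y=-2.323071:
  k1 = f(0.210000, -2.323071) = -0.029271
  k2 = f(0.315000, -2.326145) = -0.043964
  k3 = f(0.315000, -2.327688) = -0.043993
  k4 = f(0.420000, -2.332310) = -0.058774
  y ← -2.323071 + (0.21/6)·(k1 + 2k2 + 2k3 + k4) = -2.332310
y(0.42) ≈ -2.3323

-2.3323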